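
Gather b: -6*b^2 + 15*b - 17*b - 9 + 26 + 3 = -6*b^2 - 2*b + 20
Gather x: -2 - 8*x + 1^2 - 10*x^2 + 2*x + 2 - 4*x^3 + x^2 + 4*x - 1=-4*x^3 - 9*x^2 - 2*x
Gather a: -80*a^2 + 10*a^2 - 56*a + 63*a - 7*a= -70*a^2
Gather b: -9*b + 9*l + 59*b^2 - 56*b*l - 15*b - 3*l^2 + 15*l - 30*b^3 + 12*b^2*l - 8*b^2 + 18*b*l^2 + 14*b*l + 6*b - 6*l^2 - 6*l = -30*b^3 + b^2*(12*l + 51) + b*(18*l^2 - 42*l - 18) - 9*l^2 + 18*l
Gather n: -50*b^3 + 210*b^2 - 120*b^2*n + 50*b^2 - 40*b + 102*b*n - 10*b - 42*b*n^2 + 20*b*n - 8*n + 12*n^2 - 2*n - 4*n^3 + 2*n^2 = -50*b^3 + 260*b^2 - 50*b - 4*n^3 + n^2*(14 - 42*b) + n*(-120*b^2 + 122*b - 10)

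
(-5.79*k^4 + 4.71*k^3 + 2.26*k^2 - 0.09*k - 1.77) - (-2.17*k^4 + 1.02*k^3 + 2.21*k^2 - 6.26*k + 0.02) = -3.62*k^4 + 3.69*k^3 + 0.0499999999999998*k^2 + 6.17*k - 1.79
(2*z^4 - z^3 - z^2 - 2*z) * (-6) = -12*z^4 + 6*z^3 + 6*z^2 + 12*z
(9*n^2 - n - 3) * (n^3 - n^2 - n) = 9*n^5 - 10*n^4 - 11*n^3 + 4*n^2 + 3*n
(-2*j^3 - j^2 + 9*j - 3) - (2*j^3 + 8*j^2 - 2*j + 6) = -4*j^3 - 9*j^2 + 11*j - 9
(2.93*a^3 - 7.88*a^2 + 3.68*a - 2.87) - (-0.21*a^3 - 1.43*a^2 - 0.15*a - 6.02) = 3.14*a^3 - 6.45*a^2 + 3.83*a + 3.15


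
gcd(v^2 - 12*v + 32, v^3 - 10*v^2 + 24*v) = v - 4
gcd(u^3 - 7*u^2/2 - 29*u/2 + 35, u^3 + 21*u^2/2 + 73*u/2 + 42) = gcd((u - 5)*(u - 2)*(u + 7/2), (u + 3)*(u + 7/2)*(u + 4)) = u + 7/2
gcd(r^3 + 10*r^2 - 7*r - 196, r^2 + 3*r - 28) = r^2 + 3*r - 28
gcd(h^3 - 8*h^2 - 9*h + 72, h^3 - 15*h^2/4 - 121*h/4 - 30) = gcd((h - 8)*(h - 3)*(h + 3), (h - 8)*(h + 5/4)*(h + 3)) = h^2 - 5*h - 24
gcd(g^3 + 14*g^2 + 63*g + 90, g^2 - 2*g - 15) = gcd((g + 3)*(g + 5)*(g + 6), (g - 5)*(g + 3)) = g + 3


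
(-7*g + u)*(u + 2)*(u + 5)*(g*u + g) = -7*g^2*u^3 - 56*g^2*u^2 - 119*g^2*u - 70*g^2 + g*u^4 + 8*g*u^3 + 17*g*u^2 + 10*g*u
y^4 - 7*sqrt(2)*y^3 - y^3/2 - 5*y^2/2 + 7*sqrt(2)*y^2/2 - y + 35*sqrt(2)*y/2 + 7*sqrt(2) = (y - 2)*(y + 1/2)*(y + 1)*(y - 7*sqrt(2))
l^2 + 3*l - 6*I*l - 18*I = (l + 3)*(l - 6*I)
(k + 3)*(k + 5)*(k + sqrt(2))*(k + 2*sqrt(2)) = k^4 + 3*sqrt(2)*k^3 + 8*k^3 + 19*k^2 + 24*sqrt(2)*k^2 + 32*k + 45*sqrt(2)*k + 60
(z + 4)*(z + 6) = z^2 + 10*z + 24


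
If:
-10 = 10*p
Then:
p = -1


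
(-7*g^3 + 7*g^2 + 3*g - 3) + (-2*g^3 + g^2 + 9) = -9*g^3 + 8*g^2 + 3*g + 6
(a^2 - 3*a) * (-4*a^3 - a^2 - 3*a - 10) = -4*a^5 + 11*a^4 - a^2 + 30*a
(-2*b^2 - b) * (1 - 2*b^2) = 4*b^4 + 2*b^3 - 2*b^2 - b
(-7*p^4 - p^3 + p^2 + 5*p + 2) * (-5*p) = 35*p^5 + 5*p^4 - 5*p^3 - 25*p^2 - 10*p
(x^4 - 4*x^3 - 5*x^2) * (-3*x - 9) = -3*x^5 + 3*x^4 + 51*x^3 + 45*x^2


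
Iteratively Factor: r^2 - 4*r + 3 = (r - 3)*(r - 1)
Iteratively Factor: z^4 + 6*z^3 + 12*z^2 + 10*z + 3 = (z + 3)*(z^3 + 3*z^2 + 3*z + 1) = (z + 1)*(z + 3)*(z^2 + 2*z + 1) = (z + 1)^2*(z + 3)*(z + 1)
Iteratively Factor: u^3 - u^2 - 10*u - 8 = (u + 1)*(u^2 - 2*u - 8) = (u + 1)*(u + 2)*(u - 4)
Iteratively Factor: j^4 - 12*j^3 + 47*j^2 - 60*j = (j - 4)*(j^3 - 8*j^2 + 15*j) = j*(j - 4)*(j^2 - 8*j + 15) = j*(j - 4)*(j - 3)*(j - 5)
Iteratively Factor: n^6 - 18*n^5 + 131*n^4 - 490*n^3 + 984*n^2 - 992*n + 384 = (n - 2)*(n^5 - 16*n^4 + 99*n^3 - 292*n^2 + 400*n - 192) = (n - 3)*(n - 2)*(n^4 - 13*n^3 + 60*n^2 - 112*n + 64) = (n - 3)*(n - 2)*(n - 1)*(n^3 - 12*n^2 + 48*n - 64) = (n - 4)*(n - 3)*(n - 2)*(n - 1)*(n^2 - 8*n + 16) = (n - 4)^2*(n - 3)*(n - 2)*(n - 1)*(n - 4)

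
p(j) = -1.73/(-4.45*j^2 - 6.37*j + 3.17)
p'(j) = -1.73*(8.9*j + 6.37)/(-4.45*j^2 - 6.37*j + 3.17)^2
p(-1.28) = -0.43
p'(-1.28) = 0.53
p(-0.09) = -0.47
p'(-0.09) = -0.70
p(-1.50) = -0.64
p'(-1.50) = 1.64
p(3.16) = 0.03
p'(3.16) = -0.02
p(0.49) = 1.70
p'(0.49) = -17.85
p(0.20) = -1.01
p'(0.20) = -4.78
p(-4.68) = 0.03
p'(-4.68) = 0.01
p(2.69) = 0.04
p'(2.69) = -0.02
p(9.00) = 0.00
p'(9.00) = -0.00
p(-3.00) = 0.10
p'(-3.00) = 0.11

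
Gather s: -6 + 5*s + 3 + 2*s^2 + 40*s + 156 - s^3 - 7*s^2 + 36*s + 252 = -s^3 - 5*s^2 + 81*s + 405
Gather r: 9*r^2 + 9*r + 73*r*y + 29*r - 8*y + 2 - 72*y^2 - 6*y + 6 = 9*r^2 + r*(73*y + 38) - 72*y^2 - 14*y + 8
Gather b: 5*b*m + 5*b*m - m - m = 10*b*m - 2*m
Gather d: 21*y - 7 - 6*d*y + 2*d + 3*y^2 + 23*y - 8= d*(2 - 6*y) + 3*y^2 + 44*y - 15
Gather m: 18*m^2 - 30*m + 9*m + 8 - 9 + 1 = 18*m^2 - 21*m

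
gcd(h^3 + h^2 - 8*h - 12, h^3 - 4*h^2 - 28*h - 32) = h^2 + 4*h + 4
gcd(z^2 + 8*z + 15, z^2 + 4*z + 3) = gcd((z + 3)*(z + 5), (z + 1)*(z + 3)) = z + 3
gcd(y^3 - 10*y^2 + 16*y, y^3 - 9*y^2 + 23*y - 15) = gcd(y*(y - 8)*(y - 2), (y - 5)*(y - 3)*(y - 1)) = 1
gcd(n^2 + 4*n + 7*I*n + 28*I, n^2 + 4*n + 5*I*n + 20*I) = n + 4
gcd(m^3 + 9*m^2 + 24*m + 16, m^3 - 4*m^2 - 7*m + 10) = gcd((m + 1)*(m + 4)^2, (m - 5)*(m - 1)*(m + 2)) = 1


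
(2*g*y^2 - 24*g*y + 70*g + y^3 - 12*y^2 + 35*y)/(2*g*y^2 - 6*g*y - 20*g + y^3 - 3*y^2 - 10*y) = (y - 7)/(y + 2)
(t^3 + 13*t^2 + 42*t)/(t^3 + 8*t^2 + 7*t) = (t + 6)/(t + 1)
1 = 1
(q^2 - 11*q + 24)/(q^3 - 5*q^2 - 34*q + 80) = (q - 3)/(q^2 + 3*q - 10)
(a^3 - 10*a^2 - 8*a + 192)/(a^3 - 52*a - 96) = (a^2 - 2*a - 24)/(a^2 + 8*a + 12)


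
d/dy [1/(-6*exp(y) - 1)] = 6*exp(y)/(6*exp(y) + 1)^2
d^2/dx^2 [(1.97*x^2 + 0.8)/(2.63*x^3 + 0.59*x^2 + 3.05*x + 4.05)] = (27.252586*x^6 - 1.4210854715202e-14*x^5 - 28.41189*x^4 - 280.99664*x^3 + 11.93019*x^2 - 42.4896*x + 75.68665)/(18.191447*x^9 + 12.242913*x^8 + 66.036144*x^7 + 112.641824*x^6 + 114.28815*x^5 + 215.61729*x^4 + 201.5162*x^3 + 142.0578*x^2 + 150.082875*x + 66.430125)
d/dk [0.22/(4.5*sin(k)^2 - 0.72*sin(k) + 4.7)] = (0.1584 - 1.98*sin(k))*cos(k)/(4.5*sin(k)^2 - 0.72*sin(k) + 4.7)^2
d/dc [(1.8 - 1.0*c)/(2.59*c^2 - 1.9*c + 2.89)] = (2.59*c^2 - 9.324*c + 0.53)/(6.7081*c^4 - 9.842*c^3 + 18.5802*c^2 - 10.982*c + 8.3521)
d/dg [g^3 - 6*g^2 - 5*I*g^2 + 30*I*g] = 3*g^2 - 12*g - 10*I*g + 30*I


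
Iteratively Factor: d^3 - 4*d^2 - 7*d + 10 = (d + 2)*(d^2 - 6*d + 5) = (d - 5)*(d + 2)*(d - 1)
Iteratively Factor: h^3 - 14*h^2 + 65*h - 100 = (h - 5)*(h^2 - 9*h + 20) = (h - 5)*(h - 4)*(h - 5)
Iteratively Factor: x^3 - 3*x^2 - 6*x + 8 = (x - 1)*(x^2 - 2*x - 8) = (x - 1)*(x + 2)*(x - 4)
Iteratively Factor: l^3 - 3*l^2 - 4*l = (l + 1)*(l^2 - 4*l) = (l - 4)*(l + 1)*(l)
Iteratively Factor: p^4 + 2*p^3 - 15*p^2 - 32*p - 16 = (p + 1)*(p^3 + p^2 - 16*p - 16) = (p + 1)^2*(p^2 - 16) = (p + 1)^2*(p + 4)*(p - 4)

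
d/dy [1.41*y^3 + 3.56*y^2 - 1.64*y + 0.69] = 4.23*y^2 + 7.12*y - 1.64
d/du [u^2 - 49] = 2*u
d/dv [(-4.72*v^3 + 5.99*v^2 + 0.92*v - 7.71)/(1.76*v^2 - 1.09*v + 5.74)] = (-8.3072*v^4 + 10.2896*v^3 - 89.4267*v^2 + 95.9044*v - 3.1231)/(3.0976*v^4 - 3.8368*v^3 + 21.3929*v^2 - 12.5132*v + 32.9476)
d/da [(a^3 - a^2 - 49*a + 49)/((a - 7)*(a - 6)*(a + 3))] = (-9*a^2 - 22*a - 129)/(a^4 - 6*a^3 - 27*a^2 + 108*a + 324)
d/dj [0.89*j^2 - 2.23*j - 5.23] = 1.78*j - 2.23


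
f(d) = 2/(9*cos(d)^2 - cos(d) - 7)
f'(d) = 2*(18*sin(d)*cos(d) - sin(d))/(9*cos(d)^2 - cos(d) - 7)^2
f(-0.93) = -0.46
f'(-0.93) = -0.82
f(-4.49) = -0.32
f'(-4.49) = -0.24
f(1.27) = -0.31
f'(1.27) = 0.20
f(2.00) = -0.40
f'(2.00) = -0.61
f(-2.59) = 5.26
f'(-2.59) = 118.47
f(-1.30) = -0.30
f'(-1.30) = -0.17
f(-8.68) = -1.43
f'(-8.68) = 9.85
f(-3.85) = -1.90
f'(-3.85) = -17.30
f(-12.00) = -1.39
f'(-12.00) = 7.39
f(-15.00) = -1.91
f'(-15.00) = 17.44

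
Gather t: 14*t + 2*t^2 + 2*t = 2*t^2 + 16*t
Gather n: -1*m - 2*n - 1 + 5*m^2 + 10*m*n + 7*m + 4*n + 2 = 5*m^2 + 6*m + n*(10*m + 2) + 1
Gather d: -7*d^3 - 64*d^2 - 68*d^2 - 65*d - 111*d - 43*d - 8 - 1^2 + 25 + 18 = -7*d^3 - 132*d^2 - 219*d + 34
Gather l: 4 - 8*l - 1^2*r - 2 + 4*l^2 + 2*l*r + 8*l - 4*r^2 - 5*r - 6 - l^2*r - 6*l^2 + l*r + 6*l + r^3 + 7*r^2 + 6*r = l^2*(-r - 2) + l*(3*r + 6) + r^3 + 3*r^2 - 4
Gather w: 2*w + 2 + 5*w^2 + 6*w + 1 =5*w^2 + 8*w + 3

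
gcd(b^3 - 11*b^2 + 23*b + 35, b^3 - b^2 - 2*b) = b + 1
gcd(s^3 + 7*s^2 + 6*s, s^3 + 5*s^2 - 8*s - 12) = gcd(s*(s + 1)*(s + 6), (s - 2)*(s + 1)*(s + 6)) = s^2 + 7*s + 6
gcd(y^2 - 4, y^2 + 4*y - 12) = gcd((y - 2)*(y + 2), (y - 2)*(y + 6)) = y - 2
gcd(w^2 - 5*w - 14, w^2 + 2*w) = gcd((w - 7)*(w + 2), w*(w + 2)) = w + 2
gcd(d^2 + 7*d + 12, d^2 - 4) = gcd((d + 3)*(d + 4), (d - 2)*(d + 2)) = 1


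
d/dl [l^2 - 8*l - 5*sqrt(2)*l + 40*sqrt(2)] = 2*l - 8 - 5*sqrt(2)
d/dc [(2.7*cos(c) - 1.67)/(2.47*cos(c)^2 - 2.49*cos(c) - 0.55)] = (6.669*cos(c)^2 - 8.2498*cos(c) + 5.6433)*sin(c)/(6.1009*cos(c)^4 - 12.3006*cos(c)^3 + 3.4831*cos(c)^2 + 2.739*cos(c) + 0.3025)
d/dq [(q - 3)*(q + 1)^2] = (q + 1)*(3*q - 5)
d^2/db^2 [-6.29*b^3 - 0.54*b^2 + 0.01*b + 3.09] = -37.74*b - 1.08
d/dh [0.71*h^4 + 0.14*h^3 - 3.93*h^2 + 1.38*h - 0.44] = 2.84*h^3 + 0.42*h^2 - 7.86*h + 1.38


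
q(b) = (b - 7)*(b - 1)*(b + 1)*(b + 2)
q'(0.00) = 5.00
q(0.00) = 14.00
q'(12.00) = 4397.00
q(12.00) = 10010.00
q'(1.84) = -76.07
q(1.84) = -47.27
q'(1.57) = -63.59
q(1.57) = -28.40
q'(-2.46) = -71.52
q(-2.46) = 21.98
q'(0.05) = 3.46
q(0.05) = 14.21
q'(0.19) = -1.21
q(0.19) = 14.38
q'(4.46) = -72.31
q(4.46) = -309.98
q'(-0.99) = 16.12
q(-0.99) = 0.16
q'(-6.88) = -1801.26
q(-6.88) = 3138.43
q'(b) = (b - 7)*(b - 1)*(b + 1) + (b - 7)*(b - 1)*(b + 2) + (b - 7)*(b + 1)*(b + 2) + (b - 1)*(b + 1)*(b + 2)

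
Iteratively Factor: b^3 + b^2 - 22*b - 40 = (b - 5)*(b^2 + 6*b + 8) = (b - 5)*(b + 4)*(b + 2)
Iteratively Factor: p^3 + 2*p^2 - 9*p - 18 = (p - 3)*(p^2 + 5*p + 6) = (p - 3)*(p + 3)*(p + 2)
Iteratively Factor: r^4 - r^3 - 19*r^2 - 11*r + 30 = (r + 2)*(r^3 - 3*r^2 - 13*r + 15) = (r - 1)*(r + 2)*(r^2 - 2*r - 15) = (r - 1)*(r + 2)*(r + 3)*(r - 5)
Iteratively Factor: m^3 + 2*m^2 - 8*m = (m + 4)*(m^2 - 2*m) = (m - 2)*(m + 4)*(m)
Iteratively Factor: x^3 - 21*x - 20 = (x - 5)*(x^2 + 5*x + 4) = (x - 5)*(x + 4)*(x + 1)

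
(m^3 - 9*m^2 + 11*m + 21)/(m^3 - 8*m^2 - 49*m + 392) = (m^2 - 2*m - 3)/(m^2 - m - 56)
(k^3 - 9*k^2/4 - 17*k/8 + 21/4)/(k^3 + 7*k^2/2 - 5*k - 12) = (k - 7/4)/(k + 4)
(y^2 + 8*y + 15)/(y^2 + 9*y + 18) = (y + 5)/(y + 6)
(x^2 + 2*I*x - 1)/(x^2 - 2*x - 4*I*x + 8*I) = (x^2 + 2*I*x - 1)/(x^2 - 2*x - 4*I*x + 8*I)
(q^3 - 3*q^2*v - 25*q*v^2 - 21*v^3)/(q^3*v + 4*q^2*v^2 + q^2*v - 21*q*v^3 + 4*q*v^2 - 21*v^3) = (q^3 - 3*q^2*v - 25*q*v^2 - 21*v^3)/(v*(q^3 + 4*q^2*v + q^2 - 21*q*v^2 + 4*q*v - 21*v^2))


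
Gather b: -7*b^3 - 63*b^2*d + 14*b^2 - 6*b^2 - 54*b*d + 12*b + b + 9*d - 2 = -7*b^3 + b^2*(8 - 63*d) + b*(13 - 54*d) + 9*d - 2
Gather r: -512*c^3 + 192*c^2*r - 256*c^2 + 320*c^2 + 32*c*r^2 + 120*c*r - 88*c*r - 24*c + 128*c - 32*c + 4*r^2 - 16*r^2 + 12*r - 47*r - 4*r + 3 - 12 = -512*c^3 + 64*c^2 + 72*c + r^2*(32*c - 12) + r*(192*c^2 + 32*c - 39) - 9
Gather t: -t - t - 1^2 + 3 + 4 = 6 - 2*t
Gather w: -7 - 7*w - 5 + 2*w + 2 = -5*w - 10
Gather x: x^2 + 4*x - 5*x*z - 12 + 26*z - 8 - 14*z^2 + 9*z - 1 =x^2 + x*(4 - 5*z) - 14*z^2 + 35*z - 21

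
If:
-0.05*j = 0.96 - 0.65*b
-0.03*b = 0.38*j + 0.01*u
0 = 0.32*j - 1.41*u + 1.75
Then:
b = 1.47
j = -0.15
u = 1.21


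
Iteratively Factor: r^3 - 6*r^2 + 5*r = (r - 1)*(r^2 - 5*r) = (r - 5)*(r - 1)*(r)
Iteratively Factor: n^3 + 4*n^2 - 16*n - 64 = (n + 4)*(n^2 - 16) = (n - 4)*(n + 4)*(n + 4)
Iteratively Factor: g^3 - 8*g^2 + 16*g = (g - 4)*(g^2 - 4*g) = (g - 4)^2*(g)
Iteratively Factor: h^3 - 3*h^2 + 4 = (h + 1)*(h^2 - 4*h + 4) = (h - 2)*(h + 1)*(h - 2)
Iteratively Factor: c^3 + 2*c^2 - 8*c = (c)*(c^2 + 2*c - 8) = c*(c + 4)*(c - 2)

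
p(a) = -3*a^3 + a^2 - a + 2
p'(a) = -9*a^2 + 2*a - 1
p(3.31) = -99.15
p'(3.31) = -92.98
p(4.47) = -250.43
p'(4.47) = -171.89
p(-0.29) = 2.45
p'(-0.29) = -2.34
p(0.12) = 1.89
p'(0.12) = -0.89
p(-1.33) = 12.16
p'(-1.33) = -19.58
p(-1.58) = 17.91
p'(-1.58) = -26.63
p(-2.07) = 34.96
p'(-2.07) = -43.70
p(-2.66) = 68.20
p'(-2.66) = -70.00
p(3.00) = -73.00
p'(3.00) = -76.00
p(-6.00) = 692.00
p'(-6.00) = -337.00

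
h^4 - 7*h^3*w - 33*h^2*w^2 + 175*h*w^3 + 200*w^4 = (h - 8*w)*(h - 5*w)*(h + w)*(h + 5*w)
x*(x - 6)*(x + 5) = x^3 - x^2 - 30*x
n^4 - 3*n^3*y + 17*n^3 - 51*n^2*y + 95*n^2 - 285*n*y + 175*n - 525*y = (n + 5)^2*(n + 7)*(n - 3*y)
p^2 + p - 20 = (p - 4)*(p + 5)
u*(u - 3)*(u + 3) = u^3 - 9*u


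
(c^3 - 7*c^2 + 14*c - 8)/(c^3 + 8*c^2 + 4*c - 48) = (c^2 - 5*c + 4)/(c^2 + 10*c + 24)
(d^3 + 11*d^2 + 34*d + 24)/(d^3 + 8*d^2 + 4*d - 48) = (d + 1)/(d - 2)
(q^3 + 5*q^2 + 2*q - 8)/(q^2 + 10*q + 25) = (q^3 + 5*q^2 + 2*q - 8)/(q^2 + 10*q + 25)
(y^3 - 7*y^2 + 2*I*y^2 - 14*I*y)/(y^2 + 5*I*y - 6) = y*(y - 7)/(y + 3*I)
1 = 1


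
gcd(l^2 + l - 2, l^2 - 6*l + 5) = l - 1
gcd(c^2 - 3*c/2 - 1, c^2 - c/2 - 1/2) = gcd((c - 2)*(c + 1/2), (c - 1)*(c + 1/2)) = c + 1/2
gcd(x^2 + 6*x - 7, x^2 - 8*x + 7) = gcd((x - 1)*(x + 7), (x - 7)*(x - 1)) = x - 1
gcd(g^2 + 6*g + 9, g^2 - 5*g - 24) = g + 3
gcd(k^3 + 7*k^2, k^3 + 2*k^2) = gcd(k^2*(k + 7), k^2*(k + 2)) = k^2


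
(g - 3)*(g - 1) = g^2 - 4*g + 3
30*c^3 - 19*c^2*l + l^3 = (-3*c + l)*(-2*c + l)*(5*c + l)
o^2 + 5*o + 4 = (o + 1)*(o + 4)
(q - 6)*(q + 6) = q^2 - 36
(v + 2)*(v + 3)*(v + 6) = v^3 + 11*v^2 + 36*v + 36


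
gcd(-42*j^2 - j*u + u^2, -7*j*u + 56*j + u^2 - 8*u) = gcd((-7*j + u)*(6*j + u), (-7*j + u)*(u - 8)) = -7*j + u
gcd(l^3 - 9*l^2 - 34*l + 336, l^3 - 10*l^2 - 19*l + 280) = l^2 - 15*l + 56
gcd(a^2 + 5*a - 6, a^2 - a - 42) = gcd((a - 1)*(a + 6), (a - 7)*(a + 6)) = a + 6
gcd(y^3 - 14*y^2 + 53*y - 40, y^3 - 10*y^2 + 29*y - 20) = y^2 - 6*y + 5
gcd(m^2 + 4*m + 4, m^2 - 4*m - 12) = m + 2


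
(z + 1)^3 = z^3 + 3*z^2 + 3*z + 1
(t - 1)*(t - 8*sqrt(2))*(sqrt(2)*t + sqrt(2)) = sqrt(2)*t^3 - 16*t^2 - sqrt(2)*t + 16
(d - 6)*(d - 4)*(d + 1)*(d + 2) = d^4 - 7*d^3 - 4*d^2 + 52*d + 48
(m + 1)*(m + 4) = m^2 + 5*m + 4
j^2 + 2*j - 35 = (j - 5)*(j + 7)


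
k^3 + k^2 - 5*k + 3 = (k - 1)^2*(k + 3)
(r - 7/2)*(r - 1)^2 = r^3 - 11*r^2/2 + 8*r - 7/2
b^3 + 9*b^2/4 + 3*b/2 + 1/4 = (b + 1/4)*(b + 1)^2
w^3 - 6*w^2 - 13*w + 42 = (w - 7)*(w - 2)*(w + 3)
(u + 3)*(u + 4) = u^2 + 7*u + 12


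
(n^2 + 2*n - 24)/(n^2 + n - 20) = (n + 6)/(n + 5)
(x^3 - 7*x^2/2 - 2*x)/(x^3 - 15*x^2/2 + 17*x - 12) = x*(2*x + 1)/(2*x^2 - 7*x + 6)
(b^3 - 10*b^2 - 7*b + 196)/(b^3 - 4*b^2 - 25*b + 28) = (b - 7)/(b - 1)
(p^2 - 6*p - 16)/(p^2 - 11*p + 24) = (p + 2)/(p - 3)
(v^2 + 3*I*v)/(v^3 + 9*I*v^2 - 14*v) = (v + 3*I)/(v^2 + 9*I*v - 14)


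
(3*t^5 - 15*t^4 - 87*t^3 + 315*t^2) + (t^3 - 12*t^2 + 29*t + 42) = 3*t^5 - 15*t^4 - 86*t^3 + 303*t^2 + 29*t + 42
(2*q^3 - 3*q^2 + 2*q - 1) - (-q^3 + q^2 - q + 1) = 3*q^3 - 4*q^2 + 3*q - 2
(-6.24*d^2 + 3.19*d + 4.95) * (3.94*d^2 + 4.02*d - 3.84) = -24.5856*d^4 - 12.5162*d^3 + 56.2884*d^2 + 7.6494*d - 19.008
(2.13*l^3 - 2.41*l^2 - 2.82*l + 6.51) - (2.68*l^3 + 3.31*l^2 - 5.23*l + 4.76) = -0.55*l^3 - 5.72*l^2 + 2.41*l + 1.75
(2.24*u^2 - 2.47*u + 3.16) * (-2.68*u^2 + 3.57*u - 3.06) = -6.0032*u^4 + 14.6164*u^3 - 24.1411*u^2 + 18.8394*u - 9.6696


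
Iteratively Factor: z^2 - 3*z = (z)*(z - 3)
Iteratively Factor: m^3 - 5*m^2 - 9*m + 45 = (m - 3)*(m^2 - 2*m - 15) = (m - 3)*(m + 3)*(m - 5)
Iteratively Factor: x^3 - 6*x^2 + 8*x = (x - 2)*(x^2 - 4*x) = x*(x - 2)*(x - 4)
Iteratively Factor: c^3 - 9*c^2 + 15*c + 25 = (c + 1)*(c^2 - 10*c + 25) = (c - 5)*(c + 1)*(c - 5)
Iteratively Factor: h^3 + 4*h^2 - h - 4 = (h - 1)*(h^2 + 5*h + 4) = (h - 1)*(h + 4)*(h + 1)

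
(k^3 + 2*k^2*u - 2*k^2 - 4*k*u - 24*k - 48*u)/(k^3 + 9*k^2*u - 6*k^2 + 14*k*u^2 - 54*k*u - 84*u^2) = (k + 4)/(k + 7*u)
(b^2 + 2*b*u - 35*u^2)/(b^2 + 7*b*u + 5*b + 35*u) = (b - 5*u)/(b + 5)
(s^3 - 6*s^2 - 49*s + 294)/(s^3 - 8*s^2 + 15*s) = (s^3 - 6*s^2 - 49*s + 294)/(s*(s^2 - 8*s + 15))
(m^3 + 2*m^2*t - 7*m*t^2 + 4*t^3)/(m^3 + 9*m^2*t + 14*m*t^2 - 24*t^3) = (m - t)/(m + 6*t)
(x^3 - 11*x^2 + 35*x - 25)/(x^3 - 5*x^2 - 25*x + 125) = (x - 1)/(x + 5)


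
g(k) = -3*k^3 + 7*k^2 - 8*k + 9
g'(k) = -9*k^2 + 14*k - 8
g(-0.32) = 12.38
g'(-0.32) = -13.40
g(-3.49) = 249.71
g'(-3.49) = -166.48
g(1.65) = 1.38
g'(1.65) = -9.40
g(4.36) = -141.46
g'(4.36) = -118.05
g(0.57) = 6.16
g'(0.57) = -2.94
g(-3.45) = 243.11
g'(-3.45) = -163.42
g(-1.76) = 61.12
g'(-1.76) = -60.52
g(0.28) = 7.24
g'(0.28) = -4.79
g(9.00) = -1683.00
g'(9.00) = -611.00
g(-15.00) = 11829.00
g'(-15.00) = -2243.00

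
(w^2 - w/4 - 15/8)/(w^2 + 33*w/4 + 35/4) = (w - 3/2)/(w + 7)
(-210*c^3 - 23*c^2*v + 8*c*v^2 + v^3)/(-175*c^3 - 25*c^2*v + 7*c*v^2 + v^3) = (6*c + v)/(5*c + v)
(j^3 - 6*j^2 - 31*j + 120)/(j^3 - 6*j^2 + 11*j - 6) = (j^2 - 3*j - 40)/(j^2 - 3*j + 2)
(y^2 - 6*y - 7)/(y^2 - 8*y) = (y^2 - 6*y - 7)/(y*(y - 8))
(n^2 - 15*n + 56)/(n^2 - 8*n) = (n - 7)/n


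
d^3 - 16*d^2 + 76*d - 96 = (d - 8)*(d - 6)*(d - 2)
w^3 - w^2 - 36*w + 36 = (w - 6)*(w - 1)*(w + 6)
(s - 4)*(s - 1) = s^2 - 5*s + 4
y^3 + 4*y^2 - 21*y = y*(y - 3)*(y + 7)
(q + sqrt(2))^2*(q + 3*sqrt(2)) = q^3 + 5*sqrt(2)*q^2 + 14*q + 6*sqrt(2)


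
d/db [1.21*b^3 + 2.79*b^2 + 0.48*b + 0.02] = 3.63*b^2 + 5.58*b + 0.48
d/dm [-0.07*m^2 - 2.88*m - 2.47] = -0.14*m - 2.88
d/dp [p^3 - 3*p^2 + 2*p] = 3*p^2 - 6*p + 2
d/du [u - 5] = 1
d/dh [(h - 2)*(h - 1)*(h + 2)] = 3*h^2 - 2*h - 4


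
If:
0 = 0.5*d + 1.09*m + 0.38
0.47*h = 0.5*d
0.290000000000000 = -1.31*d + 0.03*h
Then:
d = -0.23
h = -0.24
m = -0.24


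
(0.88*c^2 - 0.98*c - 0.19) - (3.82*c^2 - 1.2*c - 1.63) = -2.94*c^2 + 0.22*c + 1.44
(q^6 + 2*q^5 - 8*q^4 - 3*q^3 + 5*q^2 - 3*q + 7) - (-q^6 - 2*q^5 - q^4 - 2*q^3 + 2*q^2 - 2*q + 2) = 2*q^6 + 4*q^5 - 7*q^4 - q^3 + 3*q^2 - q + 5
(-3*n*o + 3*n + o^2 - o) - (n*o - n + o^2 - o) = -4*n*o + 4*n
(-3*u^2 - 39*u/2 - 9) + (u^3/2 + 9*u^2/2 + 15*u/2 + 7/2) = u^3/2 + 3*u^2/2 - 12*u - 11/2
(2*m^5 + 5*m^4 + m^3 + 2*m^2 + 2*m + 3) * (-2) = -4*m^5 - 10*m^4 - 2*m^3 - 4*m^2 - 4*m - 6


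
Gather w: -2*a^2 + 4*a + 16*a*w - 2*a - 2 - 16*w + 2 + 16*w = -2*a^2 + 16*a*w + 2*a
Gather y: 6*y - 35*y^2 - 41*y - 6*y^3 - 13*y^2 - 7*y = -6*y^3 - 48*y^2 - 42*y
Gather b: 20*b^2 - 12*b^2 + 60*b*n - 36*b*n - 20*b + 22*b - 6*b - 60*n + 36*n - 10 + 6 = 8*b^2 + b*(24*n - 4) - 24*n - 4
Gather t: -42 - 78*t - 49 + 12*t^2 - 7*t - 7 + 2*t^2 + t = 14*t^2 - 84*t - 98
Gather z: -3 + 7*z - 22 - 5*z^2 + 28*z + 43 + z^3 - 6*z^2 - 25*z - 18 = z^3 - 11*z^2 + 10*z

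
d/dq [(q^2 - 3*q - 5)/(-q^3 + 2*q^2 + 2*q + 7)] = (q^4 - 6*q^3 - 7*q^2 + 34*q - 11)/(q^6 - 4*q^5 - 6*q^3 + 32*q^2 + 28*q + 49)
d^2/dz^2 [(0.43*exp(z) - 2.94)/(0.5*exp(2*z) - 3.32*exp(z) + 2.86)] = (0.1075*exp(4*z) - 2.2262*exp(3*z) + 10.9518*exp(2*z) - 11.50612*exp(z) - 24.39866)*exp(z)/(0.125*exp(6*z) - 2.49*exp(5*z) + 18.6786*exp(4*z) - 65.079968*exp(3*z) + 106.841592*exp(2*z) - 81.468816*exp(z) + 23.393656)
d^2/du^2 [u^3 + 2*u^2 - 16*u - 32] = 6*u + 4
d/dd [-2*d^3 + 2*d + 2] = 2 - 6*d^2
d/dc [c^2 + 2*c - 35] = 2*c + 2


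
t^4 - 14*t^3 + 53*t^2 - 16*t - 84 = (t - 7)*(t - 6)*(t - 2)*(t + 1)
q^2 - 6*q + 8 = (q - 4)*(q - 2)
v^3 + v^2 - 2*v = v*(v - 1)*(v + 2)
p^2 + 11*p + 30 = (p + 5)*(p + 6)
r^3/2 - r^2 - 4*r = r*(r/2 + 1)*(r - 4)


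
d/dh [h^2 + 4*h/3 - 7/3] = 2*h + 4/3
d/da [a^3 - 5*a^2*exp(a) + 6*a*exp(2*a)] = -5*a^2*exp(a) + 3*a^2 + 12*a*exp(2*a) - 10*a*exp(a) + 6*exp(2*a)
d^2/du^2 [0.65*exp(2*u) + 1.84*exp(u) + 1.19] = (2.6*exp(u) + 1.84)*exp(u)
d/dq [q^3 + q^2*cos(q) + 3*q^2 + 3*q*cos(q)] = -q^2*sin(q) + 3*q^2 - 3*q*sin(q) + 2*q*cos(q) + 6*q + 3*cos(q)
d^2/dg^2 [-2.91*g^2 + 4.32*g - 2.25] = -5.82000000000000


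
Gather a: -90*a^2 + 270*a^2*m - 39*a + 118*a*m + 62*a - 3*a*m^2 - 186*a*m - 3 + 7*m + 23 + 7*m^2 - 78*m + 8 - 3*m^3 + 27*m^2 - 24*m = a^2*(270*m - 90) + a*(-3*m^2 - 68*m + 23) - 3*m^3 + 34*m^2 - 95*m + 28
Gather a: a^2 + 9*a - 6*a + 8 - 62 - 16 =a^2 + 3*a - 70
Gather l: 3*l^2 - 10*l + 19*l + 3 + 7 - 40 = 3*l^2 + 9*l - 30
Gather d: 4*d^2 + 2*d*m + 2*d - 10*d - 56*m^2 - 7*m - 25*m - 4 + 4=4*d^2 + d*(2*m - 8) - 56*m^2 - 32*m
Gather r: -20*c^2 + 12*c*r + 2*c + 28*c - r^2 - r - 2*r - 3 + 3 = -20*c^2 + 30*c - r^2 + r*(12*c - 3)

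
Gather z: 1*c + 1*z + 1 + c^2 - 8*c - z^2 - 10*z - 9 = c^2 - 7*c - z^2 - 9*z - 8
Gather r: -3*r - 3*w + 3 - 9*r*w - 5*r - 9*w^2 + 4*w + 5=r*(-9*w - 8) - 9*w^2 + w + 8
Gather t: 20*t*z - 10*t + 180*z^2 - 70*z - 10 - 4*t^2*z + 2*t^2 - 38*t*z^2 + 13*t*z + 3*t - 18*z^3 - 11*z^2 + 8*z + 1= t^2*(2 - 4*z) + t*(-38*z^2 + 33*z - 7) - 18*z^3 + 169*z^2 - 62*z - 9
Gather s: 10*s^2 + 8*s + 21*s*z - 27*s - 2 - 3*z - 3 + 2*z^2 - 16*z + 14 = 10*s^2 + s*(21*z - 19) + 2*z^2 - 19*z + 9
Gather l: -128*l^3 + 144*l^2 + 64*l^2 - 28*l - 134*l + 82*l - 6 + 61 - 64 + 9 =-128*l^3 + 208*l^2 - 80*l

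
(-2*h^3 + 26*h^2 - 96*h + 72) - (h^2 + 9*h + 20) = -2*h^3 + 25*h^2 - 105*h + 52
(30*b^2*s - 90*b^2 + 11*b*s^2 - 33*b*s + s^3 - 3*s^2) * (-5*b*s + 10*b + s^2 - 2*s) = -150*b^3*s^2 + 750*b^3*s - 900*b^3 - 25*b^2*s^3 + 125*b^2*s^2 - 150*b^2*s + 6*b*s^4 - 30*b*s^3 + 36*b*s^2 + s^5 - 5*s^4 + 6*s^3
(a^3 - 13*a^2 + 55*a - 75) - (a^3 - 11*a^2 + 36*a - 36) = -2*a^2 + 19*a - 39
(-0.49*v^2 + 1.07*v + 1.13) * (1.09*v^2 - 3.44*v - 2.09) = -0.5341*v^4 + 2.8519*v^3 - 1.425*v^2 - 6.1235*v - 2.3617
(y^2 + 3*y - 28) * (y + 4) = y^3 + 7*y^2 - 16*y - 112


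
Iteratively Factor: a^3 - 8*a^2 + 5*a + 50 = (a - 5)*(a^2 - 3*a - 10) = (a - 5)*(a + 2)*(a - 5)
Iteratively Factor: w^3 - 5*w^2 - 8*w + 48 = (w - 4)*(w^2 - w - 12) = (w - 4)*(w + 3)*(w - 4)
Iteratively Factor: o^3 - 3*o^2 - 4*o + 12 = (o - 2)*(o^2 - o - 6) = (o - 2)*(o + 2)*(o - 3)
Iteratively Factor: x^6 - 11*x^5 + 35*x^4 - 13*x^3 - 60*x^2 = (x - 4)*(x^5 - 7*x^4 + 7*x^3 + 15*x^2) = x*(x - 4)*(x^4 - 7*x^3 + 7*x^2 + 15*x) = x*(x - 5)*(x - 4)*(x^3 - 2*x^2 - 3*x) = x*(x - 5)*(x - 4)*(x + 1)*(x^2 - 3*x) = x^2*(x - 5)*(x - 4)*(x + 1)*(x - 3)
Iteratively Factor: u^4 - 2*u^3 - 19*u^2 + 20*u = (u - 1)*(u^3 - u^2 - 20*u) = (u - 1)*(u + 4)*(u^2 - 5*u) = (u - 5)*(u - 1)*(u + 4)*(u)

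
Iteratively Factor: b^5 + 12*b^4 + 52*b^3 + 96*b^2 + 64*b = (b)*(b^4 + 12*b^3 + 52*b^2 + 96*b + 64) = b*(b + 2)*(b^3 + 10*b^2 + 32*b + 32) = b*(b + 2)*(b + 4)*(b^2 + 6*b + 8) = b*(b + 2)^2*(b + 4)*(b + 4)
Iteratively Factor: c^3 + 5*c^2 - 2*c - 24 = (c - 2)*(c^2 + 7*c + 12) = (c - 2)*(c + 3)*(c + 4)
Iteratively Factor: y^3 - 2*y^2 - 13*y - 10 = (y + 2)*(y^2 - 4*y - 5) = (y + 1)*(y + 2)*(y - 5)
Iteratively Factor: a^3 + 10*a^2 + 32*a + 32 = (a + 2)*(a^2 + 8*a + 16) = (a + 2)*(a + 4)*(a + 4)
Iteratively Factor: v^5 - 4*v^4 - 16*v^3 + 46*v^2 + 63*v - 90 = (v - 3)*(v^4 - v^3 - 19*v^2 - 11*v + 30) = (v - 3)*(v + 2)*(v^3 - 3*v^2 - 13*v + 15) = (v - 3)*(v + 2)*(v + 3)*(v^2 - 6*v + 5) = (v - 3)*(v - 1)*(v + 2)*(v + 3)*(v - 5)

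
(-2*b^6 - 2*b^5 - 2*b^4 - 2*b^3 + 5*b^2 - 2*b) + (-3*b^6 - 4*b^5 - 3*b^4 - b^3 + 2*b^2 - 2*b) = -5*b^6 - 6*b^5 - 5*b^4 - 3*b^3 + 7*b^2 - 4*b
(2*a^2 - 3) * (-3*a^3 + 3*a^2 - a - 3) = -6*a^5 + 6*a^4 + 7*a^3 - 15*a^2 + 3*a + 9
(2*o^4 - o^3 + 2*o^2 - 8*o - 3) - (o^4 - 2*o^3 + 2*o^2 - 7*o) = o^4 + o^3 - o - 3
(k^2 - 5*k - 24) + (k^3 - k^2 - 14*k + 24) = k^3 - 19*k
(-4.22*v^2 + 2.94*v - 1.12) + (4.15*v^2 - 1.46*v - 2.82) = -0.0699999999999994*v^2 + 1.48*v - 3.94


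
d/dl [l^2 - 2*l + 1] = 2*l - 2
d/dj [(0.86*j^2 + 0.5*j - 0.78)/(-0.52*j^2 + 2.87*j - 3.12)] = (2.7282*j^2 - 6.1776*j + 0.6786)/(0.2704*j^4 - 2.9848*j^3 + 11.4817*j^2 - 17.9088*j + 9.7344)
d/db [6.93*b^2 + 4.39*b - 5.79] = 13.86*b + 4.39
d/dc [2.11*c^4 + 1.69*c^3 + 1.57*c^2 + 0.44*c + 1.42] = 8.44*c^3 + 5.07*c^2 + 3.14*c + 0.44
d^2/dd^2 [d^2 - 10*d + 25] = 2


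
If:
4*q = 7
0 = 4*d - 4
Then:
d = 1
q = 7/4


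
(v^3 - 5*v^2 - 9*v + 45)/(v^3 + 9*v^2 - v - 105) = (v^2 - 2*v - 15)/(v^2 + 12*v + 35)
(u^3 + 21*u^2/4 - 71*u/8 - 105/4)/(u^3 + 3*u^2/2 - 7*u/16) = 2*(2*u^2 + 7*u - 30)/(u*(4*u - 1))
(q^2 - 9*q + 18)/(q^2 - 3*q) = (q - 6)/q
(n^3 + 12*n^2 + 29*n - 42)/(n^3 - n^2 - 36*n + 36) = (n + 7)/(n - 6)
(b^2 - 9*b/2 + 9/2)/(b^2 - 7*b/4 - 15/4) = 2*(2*b - 3)/(4*b + 5)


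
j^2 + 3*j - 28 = (j - 4)*(j + 7)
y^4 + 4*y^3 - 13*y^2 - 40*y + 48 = (y - 3)*(y - 1)*(y + 4)^2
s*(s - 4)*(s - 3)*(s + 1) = s^4 - 6*s^3 + 5*s^2 + 12*s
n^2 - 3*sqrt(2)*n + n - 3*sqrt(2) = (n + 1)*(n - 3*sqrt(2))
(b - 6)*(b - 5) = b^2 - 11*b + 30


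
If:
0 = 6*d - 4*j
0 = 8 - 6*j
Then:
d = 8/9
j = 4/3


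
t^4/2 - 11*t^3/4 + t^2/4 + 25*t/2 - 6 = (t/2 + 1)*(t - 4)*(t - 3)*(t - 1/2)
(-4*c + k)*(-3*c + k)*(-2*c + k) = -24*c^3 + 26*c^2*k - 9*c*k^2 + k^3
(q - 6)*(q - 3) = q^2 - 9*q + 18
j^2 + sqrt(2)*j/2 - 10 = (j - 2*sqrt(2))*(j + 5*sqrt(2)/2)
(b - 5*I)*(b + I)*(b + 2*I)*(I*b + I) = I*b^4 + 2*b^3 + I*b^3 + 2*b^2 + 13*I*b^2 - 10*b + 13*I*b - 10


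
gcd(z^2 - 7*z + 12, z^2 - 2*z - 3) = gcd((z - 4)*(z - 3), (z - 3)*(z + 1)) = z - 3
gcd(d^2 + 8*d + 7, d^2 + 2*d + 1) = d + 1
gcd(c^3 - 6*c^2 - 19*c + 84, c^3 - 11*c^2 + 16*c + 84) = c - 7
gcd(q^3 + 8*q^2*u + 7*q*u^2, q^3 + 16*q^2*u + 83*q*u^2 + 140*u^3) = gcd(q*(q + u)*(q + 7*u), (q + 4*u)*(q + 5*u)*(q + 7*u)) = q + 7*u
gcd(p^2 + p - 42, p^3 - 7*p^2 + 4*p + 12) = p - 6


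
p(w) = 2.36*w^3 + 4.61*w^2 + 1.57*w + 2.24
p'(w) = 7.08*w^2 + 9.22*w + 1.57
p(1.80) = 33.77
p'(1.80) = 41.11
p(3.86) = 212.72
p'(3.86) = 142.65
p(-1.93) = -0.58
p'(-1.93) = 10.15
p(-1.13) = 2.95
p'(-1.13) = 0.19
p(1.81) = 34.18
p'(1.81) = 41.45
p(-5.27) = -223.42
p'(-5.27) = 149.61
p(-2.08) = -2.32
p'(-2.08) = 13.02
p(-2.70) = -14.84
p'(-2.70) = 28.29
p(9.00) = 2110.22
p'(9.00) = 658.03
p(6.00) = 687.38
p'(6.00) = 311.77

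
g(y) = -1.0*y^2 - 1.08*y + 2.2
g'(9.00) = -19.08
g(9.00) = -88.52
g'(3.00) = -7.08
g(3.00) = -10.04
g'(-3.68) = 6.28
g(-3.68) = -7.37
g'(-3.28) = 5.48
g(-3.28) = -5.02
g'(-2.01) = 2.94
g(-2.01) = 0.33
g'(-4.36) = 7.64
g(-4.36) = -12.10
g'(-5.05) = 9.02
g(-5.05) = -17.85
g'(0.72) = -2.52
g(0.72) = 0.90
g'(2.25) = -5.58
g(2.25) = -5.29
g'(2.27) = -5.62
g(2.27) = -5.40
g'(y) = -2.0*y - 1.08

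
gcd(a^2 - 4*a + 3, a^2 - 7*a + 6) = a - 1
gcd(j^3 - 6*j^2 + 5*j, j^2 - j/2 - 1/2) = j - 1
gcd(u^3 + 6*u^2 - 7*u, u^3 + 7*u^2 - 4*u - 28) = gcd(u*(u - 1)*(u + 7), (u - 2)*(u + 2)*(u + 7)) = u + 7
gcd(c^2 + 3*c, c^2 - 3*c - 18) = c + 3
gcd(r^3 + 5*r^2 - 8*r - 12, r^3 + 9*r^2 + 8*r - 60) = r^2 + 4*r - 12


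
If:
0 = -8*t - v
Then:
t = -v/8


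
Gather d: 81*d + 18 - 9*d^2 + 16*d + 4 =-9*d^2 + 97*d + 22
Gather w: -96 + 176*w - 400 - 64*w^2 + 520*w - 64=-64*w^2 + 696*w - 560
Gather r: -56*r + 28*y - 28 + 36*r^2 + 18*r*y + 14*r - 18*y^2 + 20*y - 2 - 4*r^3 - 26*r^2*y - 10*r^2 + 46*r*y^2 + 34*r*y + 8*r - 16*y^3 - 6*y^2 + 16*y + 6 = -4*r^3 + r^2*(26 - 26*y) + r*(46*y^2 + 52*y - 34) - 16*y^3 - 24*y^2 + 64*y - 24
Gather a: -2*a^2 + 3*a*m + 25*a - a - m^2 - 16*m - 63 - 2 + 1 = -2*a^2 + a*(3*m + 24) - m^2 - 16*m - 64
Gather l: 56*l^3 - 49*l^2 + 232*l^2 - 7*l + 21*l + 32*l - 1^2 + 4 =56*l^3 + 183*l^2 + 46*l + 3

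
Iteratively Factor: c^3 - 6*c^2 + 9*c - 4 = (c - 1)*(c^2 - 5*c + 4) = (c - 1)^2*(c - 4)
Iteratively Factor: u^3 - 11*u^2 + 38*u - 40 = (u - 2)*(u^2 - 9*u + 20) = (u - 5)*(u - 2)*(u - 4)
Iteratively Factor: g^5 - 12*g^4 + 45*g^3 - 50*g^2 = (g - 2)*(g^4 - 10*g^3 + 25*g^2) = g*(g - 2)*(g^3 - 10*g^2 + 25*g) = g^2*(g - 2)*(g^2 - 10*g + 25) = g^2*(g - 5)*(g - 2)*(g - 5)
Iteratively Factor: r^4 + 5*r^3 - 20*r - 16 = (r + 1)*(r^3 + 4*r^2 - 4*r - 16) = (r + 1)*(r + 2)*(r^2 + 2*r - 8) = (r + 1)*(r + 2)*(r + 4)*(r - 2)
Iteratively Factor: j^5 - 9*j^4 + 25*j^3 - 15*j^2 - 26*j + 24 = (j - 2)*(j^4 - 7*j^3 + 11*j^2 + 7*j - 12) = (j - 4)*(j - 2)*(j^3 - 3*j^2 - j + 3) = (j - 4)*(j - 3)*(j - 2)*(j^2 - 1) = (j - 4)*(j - 3)*(j - 2)*(j - 1)*(j + 1)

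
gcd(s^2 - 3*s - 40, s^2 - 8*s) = s - 8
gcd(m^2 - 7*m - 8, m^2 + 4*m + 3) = m + 1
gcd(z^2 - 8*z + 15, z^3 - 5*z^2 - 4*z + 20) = z - 5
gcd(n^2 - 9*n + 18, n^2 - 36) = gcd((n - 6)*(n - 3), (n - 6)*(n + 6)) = n - 6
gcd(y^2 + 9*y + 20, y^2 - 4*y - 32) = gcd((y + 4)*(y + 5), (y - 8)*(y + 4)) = y + 4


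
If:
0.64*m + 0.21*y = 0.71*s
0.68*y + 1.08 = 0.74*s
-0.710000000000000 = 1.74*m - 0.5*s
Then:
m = -0.98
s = -2.00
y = -3.76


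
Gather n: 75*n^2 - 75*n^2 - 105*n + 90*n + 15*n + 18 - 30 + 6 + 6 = 0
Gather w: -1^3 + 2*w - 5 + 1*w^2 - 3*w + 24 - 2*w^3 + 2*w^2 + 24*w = -2*w^3 + 3*w^2 + 23*w + 18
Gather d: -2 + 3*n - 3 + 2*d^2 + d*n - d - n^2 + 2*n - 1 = 2*d^2 + d*(n - 1) - n^2 + 5*n - 6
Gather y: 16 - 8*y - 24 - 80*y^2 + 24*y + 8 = -80*y^2 + 16*y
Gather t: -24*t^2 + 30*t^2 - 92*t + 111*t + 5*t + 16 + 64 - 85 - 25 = 6*t^2 + 24*t - 30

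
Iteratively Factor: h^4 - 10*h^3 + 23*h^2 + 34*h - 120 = (h + 2)*(h^3 - 12*h^2 + 47*h - 60) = (h - 5)*(h + 2)*(h^2 - 7*h + 12) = (h - 5)*(h - 4)*(h + 2)*(h - 3)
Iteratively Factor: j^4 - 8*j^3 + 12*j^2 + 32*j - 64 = (j - 2)*(j^3 - 6*j^2 + 32) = (j - 4)*(j - 2)*(j^2 - 2*j - 8) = (j - 4)*(j - 2)*(j + 2)*(j - 4)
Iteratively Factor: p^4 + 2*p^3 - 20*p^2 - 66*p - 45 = (p - 5)*(p^3 + 7*p^2 + 15*p + 9) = (p - 5)*(p + 3)*(p^2 + 4*p + 3) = (p - 5)*(p + 1)*(p + 3)*(p + 3)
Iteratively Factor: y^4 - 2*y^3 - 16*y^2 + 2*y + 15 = (y - 1)*(y^3 - y^2 - 17*y - 15) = (y - 1)*(y + 1)*(y^2 - 2*y - 15) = (y - 1)*(y + 1)*(y + 3)*(y - 5)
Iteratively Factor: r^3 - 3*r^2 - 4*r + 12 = (r + 2)*(r^2 - 5*r + 6) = (r - 3)*(r + 2)*(r - 2)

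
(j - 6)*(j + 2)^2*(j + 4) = j^4 + 2*j^3 - 28*j^2 - 104*j - 96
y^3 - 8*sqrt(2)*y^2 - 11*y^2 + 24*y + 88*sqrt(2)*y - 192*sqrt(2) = (y - 8)*(y - 3)*(y - 8*sqrt(2))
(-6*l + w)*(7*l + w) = -42*l^2 + l*w + w^2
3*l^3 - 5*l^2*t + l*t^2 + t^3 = (-l + t)^2*(3*l + t)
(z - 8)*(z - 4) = z^2 - 12*z + 32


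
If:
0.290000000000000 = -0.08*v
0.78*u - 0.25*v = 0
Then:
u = -1.16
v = -3.62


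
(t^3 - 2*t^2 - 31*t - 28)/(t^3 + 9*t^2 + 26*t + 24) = (t^2 - 6*t - 7)/(t^2 + 5*t + 6)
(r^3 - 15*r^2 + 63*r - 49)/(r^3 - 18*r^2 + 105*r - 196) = (r - 1)/(r - 4)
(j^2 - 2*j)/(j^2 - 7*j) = (j - 2)/(j - 7)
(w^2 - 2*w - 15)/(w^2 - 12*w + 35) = (w + 3)/(w - 7)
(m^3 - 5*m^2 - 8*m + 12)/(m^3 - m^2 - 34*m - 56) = (m^2 - 7*m + 6)/(m^2 - 3*m - 28)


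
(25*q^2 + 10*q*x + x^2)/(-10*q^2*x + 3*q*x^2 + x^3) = (5*q + x)/(x*(-2*q + x))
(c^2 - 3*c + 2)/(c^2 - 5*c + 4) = (c - 2)/(c - 4)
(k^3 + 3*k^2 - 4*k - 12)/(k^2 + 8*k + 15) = (k^2 - 4)/(k + 5)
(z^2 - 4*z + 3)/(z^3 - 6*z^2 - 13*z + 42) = (z^2 - 4*z + 3)/(z^3 - 6*z^2 - 13*z + 42)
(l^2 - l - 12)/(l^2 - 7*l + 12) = (l + 3)/(l - 3)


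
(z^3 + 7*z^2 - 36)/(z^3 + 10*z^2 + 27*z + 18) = (z - 2)/(z + 1)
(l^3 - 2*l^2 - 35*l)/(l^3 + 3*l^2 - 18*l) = (l^2 - 2*l - 35)/(l^2 + 3*l - 18)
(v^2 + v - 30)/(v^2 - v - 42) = (v - 5)/(v - 7)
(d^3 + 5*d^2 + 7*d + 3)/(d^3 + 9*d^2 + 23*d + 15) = (d + 1)/(d + 5)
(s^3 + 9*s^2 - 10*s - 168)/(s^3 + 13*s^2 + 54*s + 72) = (s^2 + 3*s - 28)/(s^2 + 7*s + 12)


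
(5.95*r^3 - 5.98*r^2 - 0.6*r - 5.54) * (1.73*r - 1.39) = 10.2935*r^4 - 18.6159*r^3 + 7.2742*r^2 - 8.7502*r + 7.7006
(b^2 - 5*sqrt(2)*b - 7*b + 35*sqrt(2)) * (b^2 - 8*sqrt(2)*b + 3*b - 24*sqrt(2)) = b^4 - 13*sqrt(2)*b^3 - 4*b^3 + 59*b^2 + 52*sqrt(2)*b^2 - 320*b + 273*sqrt(2)*b - 1680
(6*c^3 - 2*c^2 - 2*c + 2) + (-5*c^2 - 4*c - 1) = 6*c^3 - 7*c^2 - 6*c + 1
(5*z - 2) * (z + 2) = 5*z^2 + 8*z - 4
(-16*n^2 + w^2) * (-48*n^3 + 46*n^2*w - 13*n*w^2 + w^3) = 768*n^5 - 736*n^4*w + 160*n^3*w^2 + 30*n^2*w^3 - 13*n*w^4 + w^5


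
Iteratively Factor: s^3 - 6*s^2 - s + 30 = (s - 3)*(s^2 - 3*s - 10) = (s - 3)*(s + 2)*(s - 5)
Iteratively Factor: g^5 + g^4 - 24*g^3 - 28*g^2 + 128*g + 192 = (g + 2)*(g^4 - g^3 - 22*g^2 + 16*g + 96) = (g - 3)*(g + 2)*(g^3 + 2*g^2 - 16*g - 32) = (g - 3)*(g + 2)*(g + 4)*(g^2 - 2*g - 8) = (g - 3)*(g + 2)^2*(g + 4)*(g - 4)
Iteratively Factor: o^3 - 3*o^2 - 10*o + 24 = (o - 2)*(o^2 - o - 12) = (o - 4)*(o - 2)*(o + 3)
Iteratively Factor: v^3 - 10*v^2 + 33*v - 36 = (v - 3)*(v^2 - 7*v + 12) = (v - 4)*(v - 3)*(v - 3)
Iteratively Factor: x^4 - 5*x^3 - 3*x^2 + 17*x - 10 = (x - 5)*(x^3 - 3*x + 2) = (x - 5)*(x - 1)*(x^2 + x - 2) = (x - 5)*(x - 1)*(x + 2)*(x - 1)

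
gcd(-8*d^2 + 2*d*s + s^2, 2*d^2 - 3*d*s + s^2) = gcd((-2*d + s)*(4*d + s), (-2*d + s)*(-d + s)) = -2*d + s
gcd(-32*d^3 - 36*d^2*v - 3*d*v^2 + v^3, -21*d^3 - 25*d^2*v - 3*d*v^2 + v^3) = d + v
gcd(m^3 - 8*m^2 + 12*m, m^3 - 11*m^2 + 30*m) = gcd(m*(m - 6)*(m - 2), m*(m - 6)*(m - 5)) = m^2 - 6*m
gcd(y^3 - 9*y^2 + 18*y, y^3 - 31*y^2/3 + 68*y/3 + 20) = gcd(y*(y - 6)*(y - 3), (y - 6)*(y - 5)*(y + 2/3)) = y - 6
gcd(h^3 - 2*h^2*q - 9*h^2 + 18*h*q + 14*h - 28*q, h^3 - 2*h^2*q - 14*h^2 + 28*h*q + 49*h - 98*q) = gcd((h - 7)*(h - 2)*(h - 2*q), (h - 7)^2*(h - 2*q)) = -h^2 + 2*h*q + 7*h - 14*q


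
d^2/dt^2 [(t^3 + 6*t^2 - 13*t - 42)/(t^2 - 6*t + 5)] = 12*(9*t^3 - 51*t^2 + 171*t - 257)/(t^6 - 18*t^5 + 123*t^4 - 396*t^3 + 615*t^2 - 450*t + 125)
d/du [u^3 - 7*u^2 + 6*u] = 3*u^2 - 14*u + 6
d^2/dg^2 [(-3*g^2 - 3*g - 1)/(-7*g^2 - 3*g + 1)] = 28*(6*g^3 + 15*g^2 + 9*g + 2)/(343*g^6 + 441*g^5 + 42*g^4 - 99*g^3 - 6*g^2 + 9*g - 1)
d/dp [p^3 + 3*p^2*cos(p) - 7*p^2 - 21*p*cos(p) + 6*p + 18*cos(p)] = -3*p^2*sin(p) + 3*p^2 + 21*p*sin(p) + 6*p*cos(p) - 14*p - 18*sin(p) - 21*cos(p) + 6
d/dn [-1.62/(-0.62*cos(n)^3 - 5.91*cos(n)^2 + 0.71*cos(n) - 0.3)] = (3.0132*cos(n)^2 + 19.1484*cos(n) - 1.1502)*sin(n)/(0.62*cos(n)^3 + 5.91*cos(n)^2 - 0.71*cos(n) + 0.3)^2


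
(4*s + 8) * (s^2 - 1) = 4*s^3 + 8*s^2 - 4*s - 8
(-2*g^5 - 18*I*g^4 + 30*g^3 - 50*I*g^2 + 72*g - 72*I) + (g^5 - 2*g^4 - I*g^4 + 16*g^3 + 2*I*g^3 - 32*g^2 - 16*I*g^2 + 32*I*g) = -g^5 - 2*g^4 - 19*I*g^4 + 46*g^3 + 2*I*g^3 - 32*g^2 - 66*I*g^2 + 72*g + 32*I*g - 72*I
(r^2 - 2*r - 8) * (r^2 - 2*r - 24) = r^4 - 4*r^3 - 28*r^2 + 64*r + 192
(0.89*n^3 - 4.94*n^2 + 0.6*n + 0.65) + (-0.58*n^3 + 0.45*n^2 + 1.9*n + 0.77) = 0.31*n^3 - 4.49*n^2 + 2.5*n + 1.42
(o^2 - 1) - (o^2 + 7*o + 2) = -7*o - 3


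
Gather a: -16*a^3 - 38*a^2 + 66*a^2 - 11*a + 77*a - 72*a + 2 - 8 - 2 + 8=-16*a^3 + 28*a^2 - 6*a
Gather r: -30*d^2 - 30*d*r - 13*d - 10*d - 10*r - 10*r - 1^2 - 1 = -30*d^2 - 23*d + r*(-30*d - 20) - 2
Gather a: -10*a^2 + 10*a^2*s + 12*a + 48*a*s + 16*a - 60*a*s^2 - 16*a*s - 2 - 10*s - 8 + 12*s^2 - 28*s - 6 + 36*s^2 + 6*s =a^2*(10*s - 10) + a*(-60*s^2 + 32*s + 28) + 48*s^2 - 32*s - 16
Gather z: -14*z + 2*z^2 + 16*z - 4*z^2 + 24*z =-2*z^2 + 26*z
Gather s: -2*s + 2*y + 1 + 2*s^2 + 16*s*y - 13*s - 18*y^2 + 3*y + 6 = 2*s^2 + s*(16*y - 15) - 18*y^2 + 5*y + 7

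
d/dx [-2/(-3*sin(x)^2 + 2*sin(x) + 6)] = 4*(1 - 3*sin(x))*cos(x)/(-3*sin(x)^2 + 2*sin(x) + 6)^2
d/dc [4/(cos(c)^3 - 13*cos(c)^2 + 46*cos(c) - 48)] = 4*(3*cos(c)^2 - 26*cos(c) + 46)*sin(c)/(cos(c)^3 - 13*cos(c)^2 + 46*cos(c) - 48)^2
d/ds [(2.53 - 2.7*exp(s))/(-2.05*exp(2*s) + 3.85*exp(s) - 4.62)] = (-5.535*exp(2*s) + 10.373*exp(s) + 2.7335)*exp(s)/(4.2025*exp(4*s) - 15.785*exp(3*s) + 33.7645*exp(2*s) - 35.574*exp(s) + 21.3444)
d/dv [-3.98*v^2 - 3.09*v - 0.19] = -7.96*v - 3.09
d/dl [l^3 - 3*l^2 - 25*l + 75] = 3*l^2 - 6*l - 25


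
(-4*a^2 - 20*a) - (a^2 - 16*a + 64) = -5*a^2 - 4*a - 64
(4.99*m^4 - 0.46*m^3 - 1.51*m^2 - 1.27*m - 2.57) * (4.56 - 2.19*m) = -10.9281*m^5 + 23.7618*m^4 + 1.2093*m^3 - 4.1043*m^2 - 0.1629*m - 11.7192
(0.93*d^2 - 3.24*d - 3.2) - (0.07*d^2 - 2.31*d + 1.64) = 0.86*d^2 - 0.93*d - 4.84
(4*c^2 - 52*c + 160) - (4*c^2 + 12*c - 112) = 272 - 64*c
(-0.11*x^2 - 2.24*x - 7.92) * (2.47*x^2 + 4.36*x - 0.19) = -0.2717*x^4 - 6.0124*x^3 - 29.3079*x^2 - 34.1056*x + 1.5048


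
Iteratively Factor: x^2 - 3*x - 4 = (x - 4)*(x + 1)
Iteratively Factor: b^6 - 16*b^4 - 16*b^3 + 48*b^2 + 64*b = (b)*(b^5 - 16*b^3 - 16*b^2 + 48*b + 64) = b*(b + 2)*(b^4 - 2*b^3 - 12*b^2 + 8*b + 32) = b*(b - 4)*(b + 2)*(b^3 + 2*b^2 - 4*b - 8) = b*(b - 4)*(b - 2)*(b + 2)*(b^2 + 4*b + 4) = b*(b - 4)*(b - 2)*(b + 2)^2*(b + 2)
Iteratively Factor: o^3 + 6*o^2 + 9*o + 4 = (o + 1)*(o^2 + 5*o + 4) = (o + 1)^2*(o + 4)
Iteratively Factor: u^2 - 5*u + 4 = (u - 1)*(u - 4)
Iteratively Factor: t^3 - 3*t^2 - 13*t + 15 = (t - 5)*(t^2 + 2*t - 3) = (t - 5)*(t - 1)*(t + 3)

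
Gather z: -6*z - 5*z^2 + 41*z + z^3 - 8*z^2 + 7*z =z^3 - 13*z^2 + 42*z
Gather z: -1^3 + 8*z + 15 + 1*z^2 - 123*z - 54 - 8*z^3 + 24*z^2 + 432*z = -8*z^3 + 25*z^2 + 317*z - 40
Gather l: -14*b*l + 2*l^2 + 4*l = 2*l^2 + l*(4 - 14*b)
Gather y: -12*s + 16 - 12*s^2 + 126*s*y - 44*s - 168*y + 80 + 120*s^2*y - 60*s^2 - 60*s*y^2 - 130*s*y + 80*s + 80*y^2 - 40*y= -72*s^2 + 24*s + y^2*(80 - 60*s) + y*(120*s^2 - 4*s - 208) + 96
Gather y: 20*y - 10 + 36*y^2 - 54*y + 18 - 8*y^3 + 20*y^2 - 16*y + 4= -8*y^3 + 56*y^2 - 50*y + 12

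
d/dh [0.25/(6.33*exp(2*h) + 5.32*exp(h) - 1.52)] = (-3.165*exp(h) - 1.33)*exp(h)/(6.33*exp(2*h) + 5.32*exp(h) - 1.52)^2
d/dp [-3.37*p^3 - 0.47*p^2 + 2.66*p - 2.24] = -10.11*p^2 - 0.94*p + 2.66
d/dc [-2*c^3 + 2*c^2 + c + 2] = -6*c^2 + 4*c + 1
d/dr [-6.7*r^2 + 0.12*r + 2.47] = 0.12 - 13.4*r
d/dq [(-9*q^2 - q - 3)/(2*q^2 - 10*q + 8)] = (46*q^2 - 66*q - 19)/(2*(q^4 - 10*q^3 + 33*q^2 - 40*q + 16))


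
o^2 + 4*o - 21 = (o - 3)*(o + 7)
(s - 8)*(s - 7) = s^2 - 15*s + 56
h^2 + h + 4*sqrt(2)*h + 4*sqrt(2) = (h + 1)*(h + 4*sqrt(2))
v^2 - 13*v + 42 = (v - 7)*(v - 6)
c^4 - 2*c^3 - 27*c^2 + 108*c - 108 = (c - 3)^2*(c - 2)*(c + 6)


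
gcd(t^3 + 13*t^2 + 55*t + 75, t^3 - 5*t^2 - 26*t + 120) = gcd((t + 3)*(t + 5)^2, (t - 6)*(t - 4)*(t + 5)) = t + 5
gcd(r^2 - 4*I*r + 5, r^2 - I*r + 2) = r + I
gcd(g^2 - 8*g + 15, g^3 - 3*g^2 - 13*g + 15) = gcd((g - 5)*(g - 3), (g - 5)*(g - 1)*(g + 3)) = g - 5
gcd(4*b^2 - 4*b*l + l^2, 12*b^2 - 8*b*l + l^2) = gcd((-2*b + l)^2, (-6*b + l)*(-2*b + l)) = 2*b - l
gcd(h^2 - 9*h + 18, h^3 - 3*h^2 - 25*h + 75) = h - 3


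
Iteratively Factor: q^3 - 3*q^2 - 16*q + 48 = (q - 4)*(q^2 + q - 12) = (q - 4)*(q - 3)*(q + 4)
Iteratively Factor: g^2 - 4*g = (g - 4)*(g)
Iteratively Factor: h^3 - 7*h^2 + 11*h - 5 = (h - 1)*(h^2 - 6*h + 5) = (h - 5)*(h - 1)*(h - 1)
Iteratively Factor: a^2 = (a)*(a)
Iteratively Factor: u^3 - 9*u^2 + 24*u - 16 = (u - 4)*(u^2 - 5*u + 4) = (u - 4)*(u - 1)*(u - 4)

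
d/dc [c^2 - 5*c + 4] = 2*c - 5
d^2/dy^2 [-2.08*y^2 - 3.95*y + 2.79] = -4.16000000000000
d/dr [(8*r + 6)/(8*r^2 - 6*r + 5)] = 4*(-16*r^2 - 24*r + 19)/(64*r^4 - 96*r^3 + 116*r^2 - 60*r + 25)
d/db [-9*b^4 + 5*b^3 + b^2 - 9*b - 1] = -36*b^3 + 15*b^2 + 2*b - 9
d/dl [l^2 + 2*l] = 2*l + 2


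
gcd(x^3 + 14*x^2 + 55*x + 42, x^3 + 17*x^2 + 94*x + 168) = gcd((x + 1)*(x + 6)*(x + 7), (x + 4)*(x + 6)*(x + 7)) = x^2 + 13*x + 42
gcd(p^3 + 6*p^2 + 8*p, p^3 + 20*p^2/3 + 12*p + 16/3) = p^2 + 6*p + 8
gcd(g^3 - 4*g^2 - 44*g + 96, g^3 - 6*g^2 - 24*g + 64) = g^2 - 10*g + 16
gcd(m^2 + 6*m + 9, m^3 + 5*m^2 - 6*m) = 1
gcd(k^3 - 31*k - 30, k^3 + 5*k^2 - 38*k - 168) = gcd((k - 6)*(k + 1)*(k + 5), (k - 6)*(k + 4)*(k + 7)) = k - 6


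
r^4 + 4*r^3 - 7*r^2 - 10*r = r*(r - 2)*(r + 1)*(r + 5)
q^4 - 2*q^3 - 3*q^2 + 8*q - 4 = (q - 2)*(q - 1)^2*(q + 2)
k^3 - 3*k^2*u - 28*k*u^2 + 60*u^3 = (k - 6*u)*(k - 2*u)*(k + 5*u)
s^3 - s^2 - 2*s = s*(s - 2)*(s + 1)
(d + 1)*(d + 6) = d^2 + 7*d + 6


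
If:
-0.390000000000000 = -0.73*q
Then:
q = 0.53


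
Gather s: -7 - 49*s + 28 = 21 - 49*s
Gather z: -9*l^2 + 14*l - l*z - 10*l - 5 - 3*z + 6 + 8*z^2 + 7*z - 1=-9*l^2 + 4*l + 8*z^2 + z*(4 - l)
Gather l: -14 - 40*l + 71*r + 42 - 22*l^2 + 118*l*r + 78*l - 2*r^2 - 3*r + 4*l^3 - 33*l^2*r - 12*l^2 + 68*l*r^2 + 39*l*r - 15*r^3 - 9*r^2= 4*l^3 + l^2*(-33*r - 34) + l*(68*r^2 + 157*r + 38) - 15*r^3 - 11*r^2 + 68*r + 28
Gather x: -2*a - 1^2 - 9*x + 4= -2*a - 9*x + 3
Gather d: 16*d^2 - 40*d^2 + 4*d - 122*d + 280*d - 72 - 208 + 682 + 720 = -24*d^2 + 162*d + 1122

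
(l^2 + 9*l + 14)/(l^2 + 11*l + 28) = (l + 2)/(l + 4)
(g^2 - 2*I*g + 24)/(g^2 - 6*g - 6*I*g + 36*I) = (g + 4*I)/(g - 6)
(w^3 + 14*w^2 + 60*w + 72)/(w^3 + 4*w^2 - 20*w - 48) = (w + 6)/(w - 4)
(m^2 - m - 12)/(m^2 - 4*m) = (m + 3)/m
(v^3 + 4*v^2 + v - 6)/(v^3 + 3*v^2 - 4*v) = (v^2 + 5*v + 6)/(v*(v + 4))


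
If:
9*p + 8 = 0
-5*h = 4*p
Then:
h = 32/45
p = -8/9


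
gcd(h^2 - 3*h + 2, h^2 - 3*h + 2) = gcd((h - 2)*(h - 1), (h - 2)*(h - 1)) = h^2 - 3*h + 2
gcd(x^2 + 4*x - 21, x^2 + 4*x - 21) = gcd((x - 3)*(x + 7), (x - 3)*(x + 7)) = x^2 + 4*x - 21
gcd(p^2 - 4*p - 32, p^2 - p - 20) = p + 4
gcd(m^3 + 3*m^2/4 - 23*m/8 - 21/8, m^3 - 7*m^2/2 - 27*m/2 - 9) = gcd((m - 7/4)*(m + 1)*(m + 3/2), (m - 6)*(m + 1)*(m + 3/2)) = m^2 + 5*m/2 + 3/2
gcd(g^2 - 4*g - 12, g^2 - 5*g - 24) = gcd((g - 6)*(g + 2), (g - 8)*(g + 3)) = 1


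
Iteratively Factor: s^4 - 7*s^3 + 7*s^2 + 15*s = (s)*(s^3 - 7*s^2 + 7*s + 15) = s*(s + 1)*(s^2 - 8*s + 15) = s*(s - 3)*(s + 1)*(s - 5)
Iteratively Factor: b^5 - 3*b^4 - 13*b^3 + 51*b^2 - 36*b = (b - 3)*(b^4 - 13*b^2 + 12*b) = (b - 3)*(b - 1)*(b^3 + b^2 - 12*b) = (b - 3)^2*(b - 1)*(b^2 + 4*b) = b*(b - 3)^2*(b - 1)*(b + 4)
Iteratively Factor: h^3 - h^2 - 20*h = (h)*(h^2 - h - 20) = h*(h + 4)*(h - 5)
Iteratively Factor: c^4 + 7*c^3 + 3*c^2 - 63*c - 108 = (c + 3)*(c^3 + 4*c^2 - 9*c - 36) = (c + 3)*(c + 4)*(c^2 - 9) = (c + 3)^2*(c + 4)*(c - 3)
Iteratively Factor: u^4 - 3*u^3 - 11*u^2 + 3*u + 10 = (u - 1)*(u^3 - 2*u^2 - 13*u - 10) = (u - 1)*(u + 1)*(u^2 - 3*u - 10) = (u - 1)*(u + 1)*(u + 2)*(u - 5)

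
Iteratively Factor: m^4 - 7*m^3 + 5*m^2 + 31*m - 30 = (m - 5)*(m^3 - 2*m^2 - 5*m + 6) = (m - 5)*(m - 3)*(m^2 + m - 2) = (m - 5)*(m - 3)*(m - 1)*(m + 2)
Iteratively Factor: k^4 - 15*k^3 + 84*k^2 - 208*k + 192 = (k - 3)*(k^3 - 12*k^2 + 48*k - 64) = (k - 4)*(k - 3)*(k^2 - 8*k + 16) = (k - 4)^2*(k - 3)*(k - 4)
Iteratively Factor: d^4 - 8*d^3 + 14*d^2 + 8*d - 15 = (d + 1)*(d^3 - 9*d^2 + 23*d - 15) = (d - 5)*(d + 1)*(d^2 - 4*d + 3) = (d - 5)*(d - 1)*(d + 1)*(d - 3)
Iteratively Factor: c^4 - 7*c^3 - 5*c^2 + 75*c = (c + 3)*(c^3 - 10*c^2 + 25*c) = c*(c + 3)*(c^2 - 10*c + 25) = c*(c - 5)*(c + 3)*(c - 5)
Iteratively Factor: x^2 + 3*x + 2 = (x + 1)*(x + 2)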